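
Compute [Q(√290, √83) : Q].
[Q(√290, √83) : Q] = 4

[Q(√290):Q] = 2 (min poly x^2 - 290, irreducible since 290 is squarefree > 1). For the top step, suppose √83 ∈ Q(√290), say √83 = c + d√290 with c, d ∈ Q. Squaring: 83 = c^2 + 290d^2 + 2cd√290. Since √290 ∉ Q this forces 2cd = 0. If d = 0 then √83 = c ∈ Q, contradicting 83 squarefree > 1. If c = 0 then 83 = 290d^2, so 290·83 = (290d)^2 is a perfect square in Q — but 290·83 = 24070 is not a perfect square (since 290 and 83 are distinct squarefree integers). Contradiction. Hence √83 ∉ Q(√290), so x^2 - 83 stays irreducible over Q(√290) and [Q(√290, √83) : Q(√290)] = 2. By the tower law, [Q(√290, √83) : Q] = 2 · 2 = 4.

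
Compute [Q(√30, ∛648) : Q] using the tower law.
[Q(√30, ∛648) : Q] = 6

Let L = Q(√30, ∛648). Since Q(√30) ⊂ L and [Q(√30):Q] = 2, the tower law gives 2 | [L:Q]. Likewise Q(∛648) ⊂ L with [Q(∛648):Q] = 3 (because 648 is not a perfect cube), so 3 | [L:Q]. As gcd(2,3) = 1, [L:Q] is divisible by 6. Conversely L is generated over Q by √30 and ∛648, so [L:Q] ≤ 2·3 = 6. Therefore [Q(√30, ∛648) : Q] = 6.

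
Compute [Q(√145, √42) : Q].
[Q(√145, √42) : Q] = 4

[Q(√145):Q] = 2 (min poly x^2 - 145, irreducible since 145 is squarefree > 1). For the top step, suppose √42 ∈ Q(√145), say √42 = c + d√145 with c, d ∈ Q. Squaring: 42 = c^2 + 145d^2 + 2cd√145. Since √145 ∉ Q this forces 2cd = 0. If d = 0 then √42 = c ∈ Q, contradicting 42 squarefree > 1. If c = 0 then 42 = 145d^2, so 145·42 = (145d)^2 is a perfect square in Q — but 145·42 = 6090 is not a perfect square (since 145 and 42 are distinct squarefree integers). Contradiction. Hence √42 ∉ Q(√145), so x^2 - 42 stays irreducible over Q(√145) and [Q(√145, √42) : Q(√145)] = 2. By the tower law, [Q(√145, √42) : Q] = 2 · 2 = 4.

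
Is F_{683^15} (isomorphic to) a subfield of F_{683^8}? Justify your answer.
No: F_{683^15} is not a subfield of F_{683^8}

F_{p^m} embeds in F_{p^n} iff m | n. Here 15 ∤ 8 (since 8 = 0·15 + 8 with remainder 8 ≠ 0), so F_{683^15} is not a subfield of F_{683^8}. Equivalently: if it were, the tower law would give 15 = [F_{683^15}:F_683] dividing [F_{683^8}:F_683] = 8, contradiction.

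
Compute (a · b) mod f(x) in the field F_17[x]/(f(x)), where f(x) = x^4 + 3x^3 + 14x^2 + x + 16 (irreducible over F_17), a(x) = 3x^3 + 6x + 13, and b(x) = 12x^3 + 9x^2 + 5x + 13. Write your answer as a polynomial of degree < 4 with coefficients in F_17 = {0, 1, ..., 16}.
a · b ≡ 16x^3 + 14x^2 + 15x + 12 (mod f(x))

Multiply in F_17[x]: a(x)·b(x) = (3x^3 + 6x + 13)·(12x^3 + 9x^2 + 5x + 13) = 2x^6 + 10x^5 + 2x^4 + 11x^3 + 11x^2 + 7x + 16. This has degree ≥ 4, so divide by f(x) over F_17: 2x^6 + 10x^5 + 2x^4 + 11x^3 + 11x^2 + 7x + 16 = (2x^2 + 4x + 13)·(x^4 + 3x^3 + 14x^2 + x + 16) + (16x^3 + 14x^2 + 15x + 12). Hence a·b ≡ 16x^3 + 14x^2 + 15x + 12 (mod f). (F_17[x]/(f) is a field with 17^4 = 83521 elements since f is irreducible of degree 4.)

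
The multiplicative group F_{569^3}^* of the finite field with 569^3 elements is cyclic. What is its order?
|F_{569^3}^*| = 184220008

F_{569^3} has 569^3 = 184220009 elements; its multiplicative group consists of all nonzero elements, so |F_{569^3}^*| = 184220009 - 1 = 184220008. (It is cyclic since any finite subgroup of the multiplicative group of a field is cyclic.)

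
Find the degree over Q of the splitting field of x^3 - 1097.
[K : Q] = 6

The roots of x^3 - 1097 are ∛1097, ω∛1097, ω^2∛1097 where ω = e^(2πi/3) is a primitive cube root of unity, so K = Q(∛1097, ω). Now [Q(∛1097):Q] = 3 (since 1097 is not a perfect cube, x^3 - 1097 is irreducible) and [Q(ω):Q] = 2. Both 2 and 3 divide [K:Q], and [K:Q] ≤ 3·2 = 6, so [K:Q] = 6. (Equivalently: Q(∛1097) ⊂ R but ω ∉ R, so [K : Q(∛1097)] = 2.)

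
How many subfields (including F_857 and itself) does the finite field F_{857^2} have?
F_{857^2} has 2 subfields

The subfields of F_{p^n} are exactly the fields F_{p^d} for d | n (each is the fixed field of the unique index-d subgroup of Gal(F_{p^n}/F_p) ≅ Z/nZ). The divisors of n = 2 are {1, 2}, giving 2 subfields: F_{857^1}, F_{857^2}.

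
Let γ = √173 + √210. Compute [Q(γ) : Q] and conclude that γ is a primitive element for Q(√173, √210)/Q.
[Q(γ) : Q] = 4 (equivalently, Q(γ) = Q(√173, √210))

Obviously Q(γ) ⊆ Q(√173, √210), and [Q(√173, √210):Q] = 4 (since 173, 210 are distinct squarefree integers > 1 with 36330 not a perfect square). To show equality we compute the minimal polynomial of γ. From γ = √173 + √210: γ^2 = 173 + 2√(36330) + 210 = 383 + 2√(36330), so γ^2 - 383 = 2√(36330); squaring, (γ^2 - 383)^2 = 4·36330, i.e. γ^4 - 766γ^2 + 146689 - 145320 = 0, i.e. γ^4 - 766γ^2 + 1369 = 0. So γ is a root of x^4 - 766x^2 + 1369. This polynomial is irreducible over Q: it has no rational root (each ±√173 ± √210 is irrational), and any factorization into two quadratics over Q would force √(36330) ∈ Q (pairing opposite roots) or √173, √210 ∈ Q (other pairings), all impossible. Hence [Q(γ):Q] = 4 = [Q(√173, √210):Q], so Q(γ) = Q(√173, √210).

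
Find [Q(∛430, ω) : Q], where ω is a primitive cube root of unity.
[Q(∛430, ω) : Q] = 6

[Q(∛430):Q] = 3 (min poly x^3 - 430, irreducible since 430 is not a perfect cube). [Q(ω):Q] = 2 (min poly x^2 + x + 1). Since Q(∛430) ⊂ R and ω ∉ R, we have ω ∉ Q(∛430), so x^2 + x + 1 remains irreducible over Q(∛430) and [Q(∛430, ω) : Q(∛430)] = 2. By the tower law, [Q(∛430, ω) : Q] = 3 · 2 = 6. (In fact Q(∛430, ω) is the splitting field of x^3 - 430 over Q.)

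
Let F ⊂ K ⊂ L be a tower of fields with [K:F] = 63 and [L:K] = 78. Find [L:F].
[L:F] = 4914

The tower law says that for any tower of field extensions F ⊂ K ⊂ L with finite degrees, [L:F] = [L:K] · [K:F]. Here this gives [L:F] = 78 · 63 = 4914.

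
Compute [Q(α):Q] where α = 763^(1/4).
[Q(α):Q] = 4

α is a root of x^4 - 763. By Eisenstein's criterion at the prime p = 7 (which divides the constant term 763 but p^2 = 49 does not, since 763 is squarefree), x^4 - 763 is irreducible over Q. Hence [Q(α):Q] = 4.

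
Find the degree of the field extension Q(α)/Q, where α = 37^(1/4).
[Q(α):Q] = 4

α is a root of x^4 - 37. By Eisenstein's criterion at the prime p = 37 (which divides the constant term 37 but p^2 = 1369 does not, since 37 is squarefree), x^4 - 37 is irreducible over Q. Hence [Q(α):Q] = 4.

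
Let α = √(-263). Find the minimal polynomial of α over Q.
m_α(x) = x^2 + 263

α satisfies α^2 + 263 = 0, so x^2 + 263 annihilates α. Since d = -263 is squarefree and ≠ 1, it is not a perfect square in Q, so x^2 + 263 has no rational root and is therefore irreducible over Q (a degree-2 polynomial over a field is irreducible iff it has no root). Hence m_α(x) = x^2 + 263.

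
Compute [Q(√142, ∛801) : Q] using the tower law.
[Q(√142, ∛801) : Q] = 6

Let L = Q(√142, ∛801). Since Q(√142) ⊂ L and [Q(√142):Q] = 2, the tower law gives 2 | [L:Q]. Likewise Q(∛801) ⊂ L with [Q(∛801):Q] = 3 (because 801 is not a perfect cube), so 3 | [L:Q]. As gcd(2,3) = 1, [L:Q] is divisible by 6. Conversely L is generated over Q by √142 and ∛801, so [L:Q] ≤ 2·3 = 6. Therefore [Q(√142, ∛801) : Q] = 6.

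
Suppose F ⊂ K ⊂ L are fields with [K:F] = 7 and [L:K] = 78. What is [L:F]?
[L:F] = 546

The tower law says that for any tower of field extensions F ⊂ K ⊂ L with finite degrees, [L:F] = [L:K] · [K:F]. Here this gives [L:F] = 78 · 7 = 546.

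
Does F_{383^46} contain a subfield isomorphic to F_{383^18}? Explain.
No: F_{383^18} is not a subfield of F_{383^46}

F_{p^m} embeds in F_{p^n} iff m | n. Here 18 ∤ 46 (since 46 = 2·18 + 10 with remainder 10 ≠ 0), so F_{383^18} is not a subfield of F_{383^46}. Equivalently: if it were, the tower law would give 18 = [F_{383^18}:F_383] dividing [F_{383^46}:F_383] = 46, contradiction.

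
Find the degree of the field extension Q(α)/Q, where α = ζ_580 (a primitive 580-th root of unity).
[Q(α):Q] = 224

The minimal polynomial of ζ_580 over Q is the 580-th cyclotomic polynomial Φ_580(x), which is irreducible over Q and has degree φ(580) = 224. Hence [Q(α):Q] = φ(580) = 224.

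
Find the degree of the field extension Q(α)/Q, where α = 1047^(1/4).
[Q(α):Q] = 4

α is a root of x^4 - 1047. By Eisenstein's criterion at the prime p = 3 (which divides the constant term 1047 but p^2 = 9 does not, since 1047 is squarefree), x^4 - 1047 is irreducible over Q. Hence [Q(α):Q] = 4.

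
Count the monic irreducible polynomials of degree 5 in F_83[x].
There are 787808112 monic irreducible polynomials of degree 5 over F_83

Each element of F_{83^5} that lies in no proper subfield is a root of exactly one monic irreducible of degree 5 over F_83, and each such polynomial has 5 distinct roots in F_{83^5}. By Möbius inversion the count is N_83(5) = (1/5) Σ_{d|5} μ(5/d) · 83^d = (1/5)(μ(5)·83^1 + μ(1)·83^5) = 3939040560/5 = 787808112.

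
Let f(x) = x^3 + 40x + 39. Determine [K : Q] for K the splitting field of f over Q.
[K : Q] = 6

By the rational root test, any rational root of the monic integer polynomial f(x) = x^3 + 40x + 39 must be an integer dividing the constant term 39, i.e. one of ±{1, 3, 13, 39}. Evaluating: f(1) = 80, f(-1) = -2, f(3) = 186, f(-3) = -108, f(13) = 2756, f(-13) = -2678, f(39) = 60918, f(-39) = -60840; none is 0, so f has no rational root and is therefore irreducible over Q (a cubic with no linear factor over a field is irreducible). For an irreducible cubic, the Galois group is A_3 or S_3 according as the discriminant disc(f) = -4a^3 - 27b^2 = -4·(40)^3 - 27·(39)^2 = -297067 is or is not a square in Q. Here disc(f) = -297067 is not a perfect square in Q, so the Galois group of f over Q is not contained in A_3 and must be all of S_3. The splitting field has degree |S_3| = 6 over Q, so [K : Q] = 6.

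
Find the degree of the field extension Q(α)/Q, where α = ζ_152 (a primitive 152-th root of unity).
[Q(α):Q] = 72

The minimal polynomial of ζ_152 over Q is the 152-th cyclotomic polynomial Φ_152(x), which is irreducible over Q and has degree φ(152) = 72. Hence [Q(α):Q] = φ(152) = 72.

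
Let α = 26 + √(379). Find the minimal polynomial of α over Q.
m_α(x) = x^2 - 52x + 297

From α - 26 = √(379), squaring gives (α - 26)^2 = 379, i.e. α^2 - 52α + 676 = 379, so α^2 - 52α + 297 = 0. The discriminant of x^2 - 52x + 297 is (-52)^2 - 4·(297) = 2704 - 1188 = 1516, and 4·(379) is not a perfect square in Q since 379 is squarefree and ≠ 1. Hence x^2 - 52x + 297 is irreducible over Q and is the minimal polynomial of α.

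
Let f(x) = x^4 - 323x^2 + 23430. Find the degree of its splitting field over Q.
[K : Q] = 4

Solving the quadratic in x^2: x^2 = (323 ± √(323^2 - 4·23430))/2 = (323 ± √10609)/2 = (323 ± 103)/2, giving x^2 = 213 or x^2 = 110. So f(x) = (x^2 - 213)(x^2 - 110) and the roots of f are ±√213, ±√110. Hence the splitting field is K = Q(√213, √110). Since 213 and 110 are distinct squarefree integers > 1, their product 23430 is not a perfect square, so √110 ∉ Q(√213). By the tower law [K:Q] = [Q(√213,√110):Q(√213)] · [Q(√213):Q] = 2 · 2 = 4.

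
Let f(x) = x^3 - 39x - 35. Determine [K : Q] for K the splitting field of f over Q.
[K : Q] = 6

By the rational root test, any rational root of the monic integer polynomial f(x) = x^3 - 39x - 35 must be an integer dividing the constant term -35, i.e. one of ±{1, 5, 7, 35}. Evaluating: f(1) = -73, f(-1) = 3, f(5) = -105, f(-5) = 35, f(7) = 35, f(-7) = -105, f(35) = 41475, f(-35) = -41545; none is 0, so f has no rational root and is therefore irreducible over Q (a cubic with no linear factor over a field is irreducible). For an irreducible cubic, the Galois group is A_3 or S_3 according as the discriminant disc(f) = -4a^3 - 27b^2 = -4·(-39)^3 - 27·(-35)^2 = 204201 is or is not a square in Q. Here disc(f) = 204201 is not a perfect square in Q, so the Galois group of f over Q is not contained in A_3 and must be all of S_3. The splitting field has degree |S_3| = 6 over Q, so [K : Q] = 6.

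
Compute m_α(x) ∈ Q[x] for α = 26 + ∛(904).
m_α(x) = x^3 - 78x^2 + 2028x - 18480

Set β = α - 26 = ∛(904), so β^3 = 904. Then (α - 26)^3 - 904 = 0, i.e. α is a root of g(x) = (x - 26)^3 - 904 = x^3 - 78x^2 + 2028x - 18480. Since g(x) = h(x - 26) where h(x) = x^3 - 904, and h is irreducible over Q (because 904 is not a perfect cube, so h has no rational root, and a monic cubic with no rational root is irreducible), g is also irreducible (irreducibility is preserved under the substitution x → x - 26). Hence m_α(x) = x^3 - 78x^2 + 2028x - 18480.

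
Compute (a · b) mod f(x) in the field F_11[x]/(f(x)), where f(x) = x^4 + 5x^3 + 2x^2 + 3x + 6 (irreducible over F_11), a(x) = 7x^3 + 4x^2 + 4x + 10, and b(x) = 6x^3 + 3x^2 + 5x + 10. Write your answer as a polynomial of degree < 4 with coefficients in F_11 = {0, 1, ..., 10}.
a · b ≡ 2x^3 + 7x^2 + 8x + 2 (mod f(x))

Multiply in F_11[x]: a(x)·b(x) = (7x^3 + 4x^2 + 4x + 10)·(6x^3 + 3x^2 + 5x + 10) = 9x^6 + x^5 + 5x^4 + 8x^3 + 2x^2 + 2x + 1. This has degree ≥ 4, so divide by f(x) over F_11: 9x^6 + x^5 + 5x^4 + 8x^3 + 2x^2 + 2x + 1 = (9x^2 + 9)·(x^4 + 5x^3 + 2x^2 + 3x + 6) + (2x^3 + 7x^2 + 8x + 2). Hence a·b ≡ 2x^3 + 7x^2 + 8x + 2 (mod f). (F_11[x]/(f) is a field with 11^4 = 14641 elements since f is irreducible of degree 4.)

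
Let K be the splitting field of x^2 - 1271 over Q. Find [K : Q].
[K : Q] = 2

f(x) = x^2 - 1271 factors as (x - √1271)(x + √1271). The splitting field is K = Q(√1271). Since 1271 is squarefree and > 1, it is not a perfect square, so x^2 - 1271 is irreducible over Q and [Q(√1271) : Q] = 2. Hence [K : Q] = 2.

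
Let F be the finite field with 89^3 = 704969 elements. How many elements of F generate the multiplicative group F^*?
There are φ(704968) = 320400 primitive elements

F_q^* is cyclic of order q - 1 = 704968. A cyclic group of order m has exactly φ(m) generators. Here m = 704968 = 2^3 · 11 · 8011, so the number of primitive elements is φ(704968) = 320400.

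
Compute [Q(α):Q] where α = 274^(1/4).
[Q(α):Q] = 4

α is a root of x^4 - 274. By Eisenstein's criterion at the prime p = 2 (which divides the constant term 274 but p^2 = 4 does not, since 274 is squarefree), x^4 - 274 is irreducible over Q. Hence [Q(α):Q] = 4.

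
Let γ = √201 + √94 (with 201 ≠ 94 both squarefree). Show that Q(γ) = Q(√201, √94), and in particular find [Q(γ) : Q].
[Q(γ) : Q] = 4 (equivalently, Q(γ) = Q(√201, √94))

Obviously Q(γ) ⊆ Q(√201, √94), and [Q(√201, √94):Q] = 4 (since 201, 94 are distinct squarefree integers > 1 with 18894 not a perfect square). To show equality we compute the minimal polynomial of γ. From γ = √201 + √94: γ^2 = 201 + 2√(18894) + 94 = 295 + 2√(18894), so γ^2 - 295 = 2√(18894); squaring, (γ^2 - 295)^2 = 4·18894, i.e. γ^4 - 590γ^2 + 87025 - 75576 = 0, i.e. γ^4 - 590γ^2 + 11449 = 0. So γ is a root of x^4 - 590x^2 + 11449. This polynomial is irreducible over Q: it has no rational root (each ±√201 ± √94 is irrational), and any factorization into two quadratics over Q would force √(18894) ∈ Q (pairing opposite roots) or √201, √94 ∈ Q (other pairings), all impossible. Hence [Q(γ):Q] = 4 = [Q(√201, √94):Q], so Q(γ) = Q(√201, √94).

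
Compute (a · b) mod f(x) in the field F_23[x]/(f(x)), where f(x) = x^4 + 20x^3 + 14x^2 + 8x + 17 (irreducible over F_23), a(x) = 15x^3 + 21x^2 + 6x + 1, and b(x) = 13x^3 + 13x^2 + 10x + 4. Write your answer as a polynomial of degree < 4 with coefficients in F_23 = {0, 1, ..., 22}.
a · b ≡ 5x^3 + 8x^2 + 16x + 18 (mod f(x))

Multiply in F_23[x]: a(x)·b(x) = (15x^3 + 21x^2 + 6x + 1)·(13x^3 + 13x^2 + 10x + 4) = 11x^6 + 8x^5 + 18x^4 + 16x^3 + 19x^2 + 11x + 4. This has degree ≥ 4, so divide by f(x) over F_23: 11x^6 + 8x^5 + 18x^4 + 16x^3 + 19x^2 + 11x + 4 = (11x^2 + 18x + 10)·(x^4 + 20x^3 + 14x^2 + 8x + 17) + (5x^3 + 8x^2 + 16x + 18). Hence a·b ≡ 5x^3 + 8x^2 + 16x + 18 (mod f). (F_23[x]/(f) is a field with 23^4 = 279841 elements since f is irreducible of degree 4.)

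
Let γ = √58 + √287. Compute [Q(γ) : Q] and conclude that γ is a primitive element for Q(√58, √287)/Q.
[Q(γ) : Q] = 4 (equivalently, Q(γ) = Q(√58, √287))

Obviously Q(γ) ⊆ Q(√58, √287), and [Q(√58, √287):Q] = 4 (since 58, 287 are distinct squarefree integers > 1 with 16646 not a perfect square). To show equality we compute the minimal polynomial of γ. From γ = √58 + √287: γ^2 = 58 + 2√(16646) + 287 = 345 + 2√(16646), so γ^2 - 345 = 2√(16646); squaring, (γ^2 - 345)^2 = 4·16646, i.e. γ^4 - 690γ^2 + 119025 - 66584 = 0, i.e. γ^4 - 690γ^2 + 52441 = 0. So γ is a root of x^4 - 690x^2 + 52441. This polynomial is irreducible over Q: it has no rational root (each ±√58 ± √287 is irrational), and any factorization into two quadratics over Q would force √(16646) ∈ Q (pairing opposite roots) or √58, √287 ∈ Q (other pairings), all impossible. Hence [Q(γ):Q] = 4 = [Q(√58, √287):Q], so Q(γ) = Q(√58, √287).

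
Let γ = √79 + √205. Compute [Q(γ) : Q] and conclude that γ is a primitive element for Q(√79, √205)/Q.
[Q(γ) : Q] = 4 (equivalently, Q(γ) = Q(√79, √205))

Obviously Q(γ) ⊆ Q(√79, √205), and [Q(√79, √205):Q] = 4 (since 79, 205 are distinct squarefree integers > 1 with 16195 not a perfect square). To show equality we compute the minimal polynomial of γ. From γ = √79 + √205: γ^2 = 79 + 2√(16195) + 205 = 284 + 2√(16195), so γ^2 - 284 = 2√(16195); squaring, (γ^2 - 284)^2 = 4·16195, i.e. γ^4 - 568γ^2 + 80656 - 64780 = 0, i.e. γ^4 - 568γ^2 + 15876 = 0. So γ is a root of x^4 - 568x^2 + 15876. This polynomial is irreducible over Q: it has no rational root (each ±√79 ± √205 is irrational), and any factorization into two quadratics over Q would force √(16195) ∈ Q (pairing opposite roots) or √79, √205 ∈ Q (other pairings), all impossible. Hence [Q(γ):Q] = 4 = [Q(√79, √205):Q], so Q(γ) = Q(√79, √205).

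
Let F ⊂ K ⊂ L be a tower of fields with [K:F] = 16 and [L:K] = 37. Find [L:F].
[L:F] = 592

The tower law says that for any tower of field extensions F ⊂ K ⊂ L with finite degrees, [L:F] = [L:K] · [K:F]. Here this gives [L:F] = 37 · 16 = 592.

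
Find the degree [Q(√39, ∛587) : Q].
[Q(√39, ∛587) : Q] = 6

Let L = Q(√39, ∛587). Since Q(√39) ⊂ L and [Q(√39):Q] = 2, the tower law gives 2 | [L:Q]. Likewise Q(∛587) ⊂ L with [Q(∛587):Q] = 3 (because 587 is not a perfect cube), so 3 | [L:Q]. As gcd(2,3) = 1, [L:Q] is divisible by 6. Conversely L is generated over Q by √39 and ∛587, so [L:Q] ≤ 2·3 = 6. Therefore [Q(√39, ∛587) : Q] = 6.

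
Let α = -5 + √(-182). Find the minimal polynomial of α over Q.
m_α(x) = x^2 + 10x + 207

From α + 5 = √(-182), squaring gives (α + 5)^2 = -182, i.e. α^2 + 10α + 25 = -182, so α^2 + 10α + 207 = 0. The discriminant of x^2 + 10x + 207 is (10)^2 - 4·(207) = 100 - 828 = -728, and 4·(-182) is not a perfect square in Q since -182 is squarefree and ≠ 1. Hence x^2 + 10x + 207 is irreducible over Q and is the minimal polynomial of α.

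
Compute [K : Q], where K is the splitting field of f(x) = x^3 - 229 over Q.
[K : Q] = 6

The roots of x^3 - 229 are ∛229, ω∛229, ω^2∛229 where ω = e^(2πi/3) is a primitive cube root of unity, so K = Q(∛229, ω). Now [Q(∛229):Q] = 3 (since 229 is not a perfect cube, x^3 - 229 is irreducible) and [Q(ω):Q] = 2. Both 2 and 3 divide [K:Q], and [K:Q] ≤ 3·2 = 6, so [K:Q] = 6. (Equivalently: Q(∛229) ⊂ R but ω ∉ R, so [K : Q(∛229)] = 2.)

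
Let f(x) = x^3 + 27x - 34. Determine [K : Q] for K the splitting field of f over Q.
[K : Q] = 6

By the rational root test, any rational root of the monic integer polynomial f(x) = x^3 + 27x - 34 must be an integer dividing the constant term -34, i.e. one of ±{1, 2, 17, 34}. Evaluating: f(1) = -6, f(-1) = -62, f(2) = 28, f(-2) = -96, f(17) = 5338, f(-17) = -5406, f(34) = 40188, f(-34) = -40256; none is 0, so f has no rational root and is therefore irreducible over Q (a cubic with no linear factor over a field is irreducible). For an irreducible cubic, the Galois group is A_3 or S_3 according as the discriminant disc(f) = -4a^3 - 27b^2 = -4·(27)^3 - 27·(-34)^2 = -109944 is or is not a square in Q. Here disc(f) = -109944 is not a perfect square in Q, so the Galois group of f over Q is not contained in A_3 and must be all of S_3. The splitting field has degree |S_3| = 6 over Q, so [K : Q] = 6.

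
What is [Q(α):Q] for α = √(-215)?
[Q(α):Q] = 2

[Q(α):Q] equals the degree of the minimal polynomial of α. Here α^2 = -215 and x^2 + 215 is irreducible (d = -215 is squarefree, ≠ 1, hence not a square), so deg(m_α) = 2. Thus [Q(α):Q] = 2.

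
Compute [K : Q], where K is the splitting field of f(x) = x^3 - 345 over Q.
[K : Q] = 6

The roots of x^3 - 345 are ∛345, ω∛345, ω^2∛345 where ω = e^(2πi/3) is a primitive cube root of unity, so K = Q(∛345, ω). Now [Q(∛345):Q] = 3 (since 345 is not a perfect cube, x^3 - 345 is irreducible) and [Q(ω):Q] = 2. Both 2 and 3 divide [K:Q], and [K:Q] ≤ 3·2 = 6, so [K:Q] = 6. (Equivalently: Q(∛345) ⊂ R but ω ∉ R, so [K : Q(∛345)] = 2.)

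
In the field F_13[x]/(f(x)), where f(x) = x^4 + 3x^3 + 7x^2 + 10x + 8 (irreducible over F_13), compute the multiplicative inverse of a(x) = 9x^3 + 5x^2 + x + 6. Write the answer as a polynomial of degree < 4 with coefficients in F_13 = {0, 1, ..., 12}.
a(x)^(-1) ≡ 8x^3 + 7x^2 + 10x + 3 (mod f(x))

Since f is irreducible over F_13, F_13[x]/(f) is a field and a(x) ≠ 0 has an inverse. Apply the extended Euclidean algorithm to f(x) and a(x) in F_13[x]: f(x) = (3x + 3)·a(x) + (2x^2 + 2x + 3);  a(x) = (11x + 11)·(2x^2 + 2x + 3) + (11x + 12);  (2x^2 + 2x + 3) = (12x + 6)·(11x + 12) + (9). The last nonzero remainder is the constant 9 = gcd(f, a) in F_13. Back-substituting through the division chain expresses 9 = s(x)·a(x) + t(x)·f(x) with s(x) ≡ 7x^3 + 11x^2 + 12x + 1 (mod f), so (7x^3 + 11x^2 + 12x + 1)·a(x) ≡ 9 (mod f). Multiplying by 9^(-1) ≡ 3 in F_13 gives a(x)^(-1) ≡ 3·(7x^3 + 11x^2 + 12x + 1) ≡ 8x^3 + 7x^2 + 10x + 3 (mod f). Check: (9x^3 + 5x^2 + x + 6)·(8x^3 + 7x^2 + 10x + 3) = 7x^6 + 12x^5 + 3x^4 + 2x^3 + 2x^2 + 11x + 5 ≡ 1 (mod x^4 + 3x^3 + 7x^2 + 10x + 8).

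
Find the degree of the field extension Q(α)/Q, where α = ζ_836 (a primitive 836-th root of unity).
[Q(α):Q] = 360

The minimal polynomial of ζ_836 over Q is the 836-th cyclotomic polynomial Φ_836(x), which is irreducible over Q and has degree φ(836) = 360. Hence [Q(α):Q] = φ(836) = 360.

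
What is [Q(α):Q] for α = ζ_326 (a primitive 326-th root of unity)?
[Q(α):Q] = 162

The minimal polynomial of ζ_326 over Q is the 326-th cyclotomic polynomial Φ_326(x), which is irreducible over Q and has degree φ(326) = 162. Hence [Q(α):Q] = φ(326) = 162.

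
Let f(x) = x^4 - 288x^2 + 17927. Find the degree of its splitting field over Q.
[K : Q] = 4

Solving the quadratic in x^2: x^2 = (288 ± √(288^2 - 4·17927))/2 = (288 ± √11236)/2 = (288 ± 106)/2, giving x^2 = 91 or x^2 = 197. So f(x) = (x^2 - 91)(x^2 - 197) and the roots of f are ±√91, ±√197. Hence the splitting field is K = Q(√91, √197). Since 91 and 197 are distinct squarefree integers > 1, their product 17927 is not a perfect square, so √197 ∉ Q(√91). By the tower law [K:Q] = [Q(√91,√197):Q(√91)] · [Q(√91):Q] = 2 · 2 = 4.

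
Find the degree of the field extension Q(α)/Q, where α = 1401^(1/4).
[Q(α):Q] = 4

α is a root of x^4 - 1401. By Eisenstein's criterion at the prime p = 3 (which divides the constant term 1401 but p^2 = 9 does not, since 1401 is squarefree), x^4 - 1401 is irreducible over Q. Hence [Q(α):Q] = 4.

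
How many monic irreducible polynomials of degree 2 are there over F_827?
There are 341551 monic irreducible polynomials of degree 2 over F_827

Each element of F_{827^2} that lies in no proper subfield is a root of exactly one monic irreducible of degree 2 over F_827, and each such polynomial has 2 distinct roots in F_{827^2}. By Möbius inversion the count is N_827(2) = (1/2) Σ_{d|2} μ(2/d) · 827^d = (1/2)(μ(2)·827^1 + μ(1)·827^2) = 683102/2 = 341551.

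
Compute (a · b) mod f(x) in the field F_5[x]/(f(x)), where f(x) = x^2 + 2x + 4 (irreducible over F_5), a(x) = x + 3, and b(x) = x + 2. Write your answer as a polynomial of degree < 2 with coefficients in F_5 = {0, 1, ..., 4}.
a · b ≡ 3x + 2 (mod f(x))

Multiply in F_5[x]: a(x)·b(x) = (x + 3)·(x + 2) = x^2 + 1. This has degree ≥ 2, so divide by f(x) over F_5: x^2 + 1 = (1)·(x^2 + 2x + 4) + (3x + 2). Hence a·b ≡ 3x + 2 (mod f). (F_5[x]/(f) is a field with 5^2 = 25 elements since f is irreducible of degree 2.)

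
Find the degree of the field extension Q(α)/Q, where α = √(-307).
[Q(α):Q] = 2

[Q(α):Q] equals the degree of the minimal polynomial of α. Here α^2 = -307 and x^2 + 307 is irreducible (d = -307 is squarefree, ≠ 1, hence not a square), so deg(m_α) = 2. Thus [Q(α):Q] = 2.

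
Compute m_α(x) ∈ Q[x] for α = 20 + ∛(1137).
m_α(x) = x^3 - 60x^2 + 1200x - 9137

Set β = α - 20 = ∛(1137), so β^3 = 1137. Then (α - 20)^3 - 1137 = 0, i.e. α is a root of g(x) = (x - 20)^3 - 1137 = x^3 - 60x^2 + 1200x - 9137. Since g(x) = h(x - 20) where h(x) = x^3 - 1137, and h is irreducible over Q (because 1137 is not a perfect cube, so h has no rational root, and a monic cubic with no rational root is irreducible), g is also irreducible (irreducibility is preserved under the substitution x → x - 20). Hence m_α(x) = x^3 - 60x^2 + 1200x - 9137.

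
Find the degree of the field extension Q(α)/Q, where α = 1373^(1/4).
[Q(α):Q] = 4

α is a root of x^4 - 1373. By Eisenstein's criterion at the prime p = 1373 (which divides the constant term 1373 but p^2 = 1885129 does not, since 1373 is squarefree), x^4 - 1373 is irreducible over Q. Hence [Q(α):Q] = 4.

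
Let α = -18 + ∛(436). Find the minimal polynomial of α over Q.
m_α(x) = x^3 + 54x^2 + 972x + 5396

Set β = α + 18 = ∛(436), so β^3 = 436. Then (α + 18)^3 - 436 = 0, i.e. α is a root of g(x) = (x + 18)^3 - 436 = x^3 + 54x^2 + 972x + 5396. Since g(x) = h(x + 18) where h(x) = x^3 - 436, and h is irreducible over Q (because 436 is not a perfect cube, so h has no rational root, and a monic cubic with no rational root is irreducible), g is also irreducible (irreducibility is preserved under the substitution x → x + 18). Hence m_α(x) = x^3 + 54x^2 + 972x + 5396.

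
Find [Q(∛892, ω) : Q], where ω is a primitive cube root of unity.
[Q(∛892, ω) : Q] = 6

[Q(∛892):Q] = 3 (min poly x^3 - 892, irreducible since 892 is not a perfect cube). [Q(ω):Q] = 2 (min poly x^2 + x + 1). Since Q(∛892) ⊂ R and ω ∉ R, we have ω ∉ Q(∛892), so x^2 + x + 1 remains irreducible over Q(∛892) and [Q(∛892, ω) : Q(∛892)] = 2. By the tower law, [Q(∛892, ω) : Q] = 3 · 2 = 6. (In fact Q(∛892, ω) is the splitting field of x^3 - 892 over Q.)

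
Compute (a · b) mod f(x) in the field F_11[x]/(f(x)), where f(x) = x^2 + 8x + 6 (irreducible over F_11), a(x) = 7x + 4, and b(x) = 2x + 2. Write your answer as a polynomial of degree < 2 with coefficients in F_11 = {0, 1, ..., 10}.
a · b ≡ 9x + 1 (mod f(x))

Multiply in F_11[x]: a(x)·b(x) = (7x + 4)·(2x + 2) = 3x^2 + 8. This has degree ≥ 2, so divide by f(x) over F_11: 3x^2 + 8 = (3)·(x^2 + 8x + 6) + (9x + 1). Hence a·b ≡ 9x + 1 (mod f). (F_11[x]/(f) is a field with 11^2 = 121 elements since f is irreducible of degree 2.)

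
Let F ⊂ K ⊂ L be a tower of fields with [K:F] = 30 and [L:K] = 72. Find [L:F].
[L:F] = 2160

The tower law says that for any tower of field extensions F ⊂ K ⊂ L with finite degrees, [L:F] = [L:K] · [K:F]. Here this gives [L:F] = 72 · 30 = 2160.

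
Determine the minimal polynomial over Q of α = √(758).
m_α(x) = x^2 - 758

α satisfies α^2 - 758 = 0, so x^2 - 758 annihilates α. Since d = 758 is squarefree and ≠ 1, it is not a perfect square in Q, so x^2 - 758 has no rational root and is therefore irreducible over Q (a degree-2 polynomial over a field is irreducible iff it has no root). Hence m_α(x) = x^2 - 758.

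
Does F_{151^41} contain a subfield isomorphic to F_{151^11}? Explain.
No: F_{151^11} is not a subfield of F_{151^41}

F_{p^m} embeds in F_{p^n} iff m | n. Here 11 ∤ 41 (since 41 = 3·11 + 8 with remainder 8 ≠ 0), so F_{151^11} is not a subfield of F_{151^41}. Equivalently: if it were, the tower law would give 11 = [F_{151^11}:F_151] dividing [F_{151^41}:F_151] = 41, contradiction.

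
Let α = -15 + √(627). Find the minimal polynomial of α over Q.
m_α(x) = x^2 + 30x - 402

From α + 15 = √(627), squaring gives (α + 15)^2 = 627, i.e. α^2 + 30α + 225 = 627, so α^2 + 30α - 402 = 0. The discriminant of x^2 + 30x - 402 is (30)^2 - 4·(-402) = 900 + 1608 = 2508, and 4·(627) is not a perfect square in Q since 627 is squarefree and ≠ 1. Hence x^2 + 30x - 402 is irreducible over Q and is the minimal polynomial of α.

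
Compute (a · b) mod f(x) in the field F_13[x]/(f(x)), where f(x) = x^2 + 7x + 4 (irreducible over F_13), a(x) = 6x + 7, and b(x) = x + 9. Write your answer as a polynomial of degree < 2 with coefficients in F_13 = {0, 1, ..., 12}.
a · b ≡ 6x (mod f(x))

Multiply in F_13[x]: a(x)·b(x) = (6x + 7)·(x + 9) = 6x^2 + 9x + 11. This has degree ≥ 2, so divide by f(x) over F_13: 6x^2 + 9x + 11 = (6)·(x^2 + 7x + 4) + (6x). Hence a·b ≡ 6x (mod f). (F_13[x]/(f) is a field with 13^2 = 169 elements since f is irreducible of degree 2.)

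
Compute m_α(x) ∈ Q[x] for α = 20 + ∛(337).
m_α(x) = x^3 - 60x^2 + 1200x - 8337

Set β = α - 20 = ∛(337), so β^3 = 337. Then (α - 20)^3 - 337 = 0, i.e. α is a root of g(x) = (x - 20)^3 - 337 = x^3 - 60x^2 + 1200x - 8337. Since g(x) = h(x - 20) where h(x) = x^3 - 337, and h is irreducible over Q (because 337 is not a perfect cube, so h has no rational root, and a monic cubic with no rational root is irreducible), g is also irreducible (irreducibility is preserved under the substitution x → x - 20). Hence m_α(x) = x^3 - 60x^2 + 1200x - 8337.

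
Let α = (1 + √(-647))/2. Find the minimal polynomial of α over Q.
m_α(x) = x^2 - x + 162

From 2α - 1 = √(-647), squaring gives (2α - 1)^2 = -647, i.e. 4α^2 - 4α + 1 = -647, so α^2 - α + (1 + 647)/4 = 0. Since -647 ≡ 1 (mod 4), (1 + 647)/4 = 162 ∈ Z. The polynomial x^2 - x + 162 has discriminant 1 - 4·(162) = -647, which is not a perfect square in Q (d = -647 is squarefree and ≠ 1), so x^2 - x + 162 is irreducible over Q. It is the minimal polynomial of α.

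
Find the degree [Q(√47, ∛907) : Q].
[Q(√47, ∛907) : Q] = 6

Let L = Q(√47, ∛907). Since Q(√47) ⊂ L and [Q(√47):Q] = 2, the tower law gives 2 | [L:Q]. Likewise Q(∛907) ⊂ L with [Q(∛907):Q] = 3 (because 907 is not a perfect cube), so 3 | [L:Q]. As gcd(2,3) = 1, [L:Q] is divisible by 6. Conversely L is generated over Q by √47 and ∛907, so [L:Q] ≤ 2·3 = 6. Therefore [Q(√47, ∛907) : Q] = 6.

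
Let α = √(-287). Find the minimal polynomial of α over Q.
m_α(x) = x^2 + 287

α satisfies α^2 + 287 = 0, so x^2 + 287 annihilates α. Since d = -287 is squarefree and ≠ 1, it is not a perfect square in Q, so x^2 + 287 has no rational root and is therefore irreducible over Q (a degree-2 polynomial over a field is irreducible iff it has no root). Hence m_α(x) = x^2 + 287.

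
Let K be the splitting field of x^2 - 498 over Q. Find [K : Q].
[K : Q] = 2

f(x) = x^2 - 498 factors as (x - √498)(x + √498). The splitting field is K = Q(√498). Since 498 is squarefree and > 1, it is not a perfect square, so x^2 - 498 is irreducible over Q and [Q(√498) : Q] = 2. Hence [K : Q] = 2.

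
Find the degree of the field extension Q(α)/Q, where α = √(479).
[Q(α):Q] = 2

[Q(α):Q] equals the degree of the minimal polynomial of α. Here α^2 = 479 and x^2 - 479 is irreducible (d = 479 is squarefree, ≠ 1, hence not a square), so deg(m_α) = 2. Thus [Q(α):Q] = 2.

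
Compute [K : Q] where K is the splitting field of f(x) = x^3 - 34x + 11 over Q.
[K : Q] = 6

By the rational root test, any rational root of the monic integer polynomial f(x) = x^3 - 34x + 11 must be an integer dividing the constant term 11, i.e. one of ±{1, 11}. Evaluating: f(1) = -22, f(-1) = 44, f(11) = 968, f(-11) = -946; none is 0, so f has no rational root and is therefore irreducible over Q (a cubic with no linear factor over a field is irreducible). For an irreducible cubic, the Galois group is A_3 or S_3 according as the discriminant disc(f) = -4a^3 - 27b^2 = -4·(-34)^3 - 27·(11)^2 = 153949 is or is not a square in Q. Here disc(f) = 153949 is not a perfect square in Q, so the Galois group of f over Q is not contained in A_3 and must be all of S_3. The splitting field has degree |S_3| = 6 over Q, so [K : Q] = 6.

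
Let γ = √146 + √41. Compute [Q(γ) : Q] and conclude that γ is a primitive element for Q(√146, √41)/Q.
[Q(γ) : Q] = 4 (equivalently, Q(γ) = Q(√146, √41))

Obviously Q(γ) ⊆ Q(√146, √41), and [Q(√146, √41):Q] = 4 (since 146, 41 are distinct squarefree integers > 1 with 5986 not a perfect square). To show equality we compute the minimal polynomial of γ. From γ = √146 + √41: γ^2 = 146 + 2√(5986) + 41 = 187 + 2√(5986), so γ^2 - 187 = 2√(5986); squaring, (γ^2 - 187)^2 = 4·5986, i.e. γ^4 - 374γ^2 + 34969 - 23944 = 0, i.e. γ^4 - 374γ^2 + 11025 = 0. So γ is a root of x^4 - 374x^2 + 11025. This polynomial is irreducible over Q: it has no rational root (each ±√146 ± √41 is irrational), and any factorization into two quadratics over Q would force √(5986) ∈ Q (pairing opposite roots) or √146, √41 ∈ Q (other pairings), all impossible. Hence [Q(γ):Q] = 4 = [Q(√146, √41):Q], so Q(γ) = Q(√146, √41).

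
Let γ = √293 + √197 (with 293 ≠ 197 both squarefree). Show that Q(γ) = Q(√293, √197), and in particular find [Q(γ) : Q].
[Q(γ) : Q] = 4 (equivalently, Q(γ) = Q(√293, √197))

Obviously Q(γ) ⊆ Q(√293, √197), and [Q(√293, √197):Q] = 4 (since 293, 197 are distinct squarefree integers > 1 with 57721 not a perfect square). To show equality we compute the minimal polynomial of γ. From γ = √293 + √197: γ^2 = 293 + 2√(57721) + 197 = 490 + 2√(57721), so γ^2 - 490 = 2√(57721); squaring, (γ^2 - 490)^2 = 4·57721, i.e. γ^4 - 980γ^2 + 240100 - 230884 = 0, i.e. γ^4 - 980γ^2 + 9216 = 0. So γ is a root of x^4 - 980x^2 + 9216. This polynomial is irreducible over Q: it has no rational root (each ±√293 ± √197 is irrational), and any factorization into two quadratics over Q would force √(57721) ∈ Q (pairing opposite roots) or √293, √197 ∈ Q (other pairings), all impossible. Hence [Q(γ):Q] = 4 = [Q(√293, √197):Q], so Q(γ) = Q(√293, √197).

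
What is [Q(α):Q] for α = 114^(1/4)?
[Q(α):Q] = 4

α is a root of x^4 - 114. By Eisenstein's criterion at the prime p = 2 (which divides the constant term 114 but p^2 = 4 does not, since 114 is squarefree), x^4 - 114 is irreducible over Q. Hence [Q(α):Q] = 4.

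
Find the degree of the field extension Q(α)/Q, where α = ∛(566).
[Q(α):Q] = 3

The minimal polynomial of α is x^3 - 566, irreducible over Q since 566 is not a perfect cube (so x^3 - 566 has no rational root). Hence [Q(α):Q] = deg(m_α) = 3.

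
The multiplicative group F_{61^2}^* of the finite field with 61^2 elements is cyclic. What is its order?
|F_{61^2}^*| = 3720

F_{61^2} has 61^2 = 3721 elements; its multiplicative group consists of all nonzero elements, so |F_{61^2}^*| = 3721 - 1 = 3720. (It is cyclic since any finite subgroup of the multiplicative group of a field is cyclic.)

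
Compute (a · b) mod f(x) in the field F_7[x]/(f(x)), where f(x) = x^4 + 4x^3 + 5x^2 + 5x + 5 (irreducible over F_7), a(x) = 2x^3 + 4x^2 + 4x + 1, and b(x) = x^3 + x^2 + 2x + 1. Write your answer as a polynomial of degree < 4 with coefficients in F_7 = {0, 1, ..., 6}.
a · b ≡ 3x^3 + 5x^2 + x (mod f(x))

Multiply in F_7[x]: a(x)·b(x) = (2x^3 + 4x^2 + 4x + 1)·(x^3 + x^2 + 2x + 1) = 2x^6 + 6x^5 + 5x^4 + x^3 + 6x^2 + 6x + 1. This has degree ≥ 4, so divide by f(x) over F_7: 2x^6 + 6x^5 + 5x^4 + x^3 + 6x^2 + 6x + 1 = (2x^2 + 5x + 3)·(x^4 + 4x^3 + 5x^2 + 5x + 5) + (3x^3 + 5x^2 + x). Hence a·b ≡ 3x^3 + 5x^2 + x (mod f). (F_7[x]/(f) is a field with 7^4 = 2401 elements since f is irreducible of degree 4.)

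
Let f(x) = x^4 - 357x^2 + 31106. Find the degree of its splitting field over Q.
[K : Q] = 4

Solving the quadratic in x^2: x^2 = (357 ± √(357^2 - 4·31106))/2 = (357 ± √3025)/2 = (357 ± 55)/2, giving x^2 = 151 or x^2 = 206. So f(x) = (x^2 - 151)(x^2 - 206) and the roots of f are ±√151, ±√206. Hence the splitting field is K = Q(√151, √206). Since 151 and 206 are distinct squarefree integers > 1, their product 31106 is not a perfect square, so √206 ∉ Q(√151). By the tower law [K:Q] = [Q(√151,√206):Q(√151)] · [Q(√151):Q] = 2 · 2 = 4.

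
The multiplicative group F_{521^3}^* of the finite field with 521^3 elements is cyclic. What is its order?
|F_{521^3}^*| = 141420760

F_{521^3} has 521^3 = 141420761 elements; its multiplicative group consists of all nonzero elements, so |F_{521^3}^*| = 141420761 - 1 = 141420760. (It is cyclic since any finite subgroup of the multiplicative group of a field is cyclic.)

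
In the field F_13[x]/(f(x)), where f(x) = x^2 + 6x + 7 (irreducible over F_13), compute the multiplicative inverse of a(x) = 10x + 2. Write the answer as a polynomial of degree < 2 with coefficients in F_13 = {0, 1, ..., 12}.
a(x)^(-1) ≡ 10x + 6 (mod f(x))

Since f is irreducible over F_13, F_13[x]/(f) is a field and a(x) ≠ 0 has an inverse. Apply the extended Euclidean algorithm to f(x) and a(x) in F_13[x]: f(x) = (4x + 5)·a(x) + (10). The last nonzero remainder is the constant 10 = gcd(f, a) in F_13. Back-substituting through the division chain expresses 10 = s(x)·a(x) + t(x)·f(x) with s(x) ≡ 9x + 8 (mod f), so (9x + 8)·a(x) ≡ 10 (mod f). Multiplying by 10^(-1) ≡ 4 in F_13 gives a(x)^(-1) ≡ 4·(9x + 8) ≡ 10x + 6 (mod f). Check: (10x + 2)·(10x + 6) = 9x^2 + 2x + 12 ≡ 1 (mod x^2 + 6x + 7).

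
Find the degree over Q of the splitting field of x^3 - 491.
[K : Q] = 6

The roots of x^3 - 491 are ∛491, ω∛491, ω^2∛491 where ω = e^(2πi/3) is a primitive cube root of unity, so K = Q(∛491, ω). Now [Q(∛491):Q] = 3 (since 491 is not a perfect cube, x^3 - 491 is irreducible) and [Q(ω):Q] = 2. Both 2 and 3 divide [K:Q], and [K:Q] ≤ 3·2 = 6, so [K:Q] = 6. (Equivalently: Q(∛491) ⊂ R but ω ∉ R, so [K : Q(∛491)] = 2.)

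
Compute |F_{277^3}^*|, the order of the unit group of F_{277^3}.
|F_{277^3}^*| = 21253932

F_{277^3} has 277^3 = 21253933 elements; its multiplicative group consists of all nonzero elements, so |F_{277^3}^*| = 21253933 - 1 = 21253932. (It is cyclic since any finite subgroup of the multiplicative group of a field is cyclic.)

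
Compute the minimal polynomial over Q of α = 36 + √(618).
m_α(x) = x^2 - 72x + 678

From α - 36 = √(618), squaring gives (α - 36)^2 = 618, i.e. α^2 - 72α + 1296 = 618, so α^2 - 72α + 678 = 0. The discriminant of x^2 - 72x + 678 is (-72)^2 - 4·(678) = 5184 - 2712 = 2472, and 4·(618) is not a perfect square in Q since 618 is squarefree and ≠ 1. Hence x^2 - 72x + 678 is irreducible over Q and is the minimal polynomial of α.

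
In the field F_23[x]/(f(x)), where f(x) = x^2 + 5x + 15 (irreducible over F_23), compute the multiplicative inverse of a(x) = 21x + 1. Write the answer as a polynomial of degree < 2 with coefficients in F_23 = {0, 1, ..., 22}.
a(x)^(-1) ≡ x + 17 (mod f(x))

Since f is irreducible over F_23, F_23[x]/(f) is a field and a(x) ≠ 0 has an inverse. Apply the extended Euclidean algorithm to f(x) and a(x) in F_23[x]: f(x) = (11x + 3)·a(x) + (12). The last nonzero remainder is the constant 12 = gcd(f, a) in F_23. Back-substituting through the division chain expresses 12 = s(x)·a(x) + t(x)·f(x) with s(x) ≡ 12x + 20 (mod f), so (12x + 20)·a(x) ≡ 12 (mod f). Multiplying by 12^(-1) ≡ 2 in F_23 gives a(x)^(-1) ≡ 2·(12x + 20) ≡ x + 17 (mod f). Check: (21x + 1)·(x + 17) = 21x^2 + 13x + 17 ≡ 1 (mod x^2 + 5x + 15).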